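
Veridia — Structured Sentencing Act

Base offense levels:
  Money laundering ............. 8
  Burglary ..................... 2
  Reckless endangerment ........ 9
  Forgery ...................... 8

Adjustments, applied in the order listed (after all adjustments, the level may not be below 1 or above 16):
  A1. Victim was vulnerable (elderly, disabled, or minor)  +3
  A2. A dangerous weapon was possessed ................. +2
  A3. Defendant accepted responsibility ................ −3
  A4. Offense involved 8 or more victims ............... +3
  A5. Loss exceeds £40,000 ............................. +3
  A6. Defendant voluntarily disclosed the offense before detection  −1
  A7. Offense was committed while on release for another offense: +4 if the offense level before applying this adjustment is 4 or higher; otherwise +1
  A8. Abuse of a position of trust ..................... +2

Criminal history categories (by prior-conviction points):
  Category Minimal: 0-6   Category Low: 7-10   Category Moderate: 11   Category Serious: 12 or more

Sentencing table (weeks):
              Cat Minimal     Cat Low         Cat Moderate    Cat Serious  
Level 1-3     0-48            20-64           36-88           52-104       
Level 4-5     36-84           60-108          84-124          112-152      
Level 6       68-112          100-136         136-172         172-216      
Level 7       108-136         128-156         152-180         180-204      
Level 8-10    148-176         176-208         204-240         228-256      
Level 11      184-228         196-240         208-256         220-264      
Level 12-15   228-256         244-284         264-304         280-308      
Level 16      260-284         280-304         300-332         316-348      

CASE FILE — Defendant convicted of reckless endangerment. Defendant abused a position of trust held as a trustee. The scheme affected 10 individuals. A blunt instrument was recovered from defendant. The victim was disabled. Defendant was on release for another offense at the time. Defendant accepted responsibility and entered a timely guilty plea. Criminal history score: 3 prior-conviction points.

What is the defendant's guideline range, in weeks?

260-284 weeks

Base offense level for reckless endangerment: 9.
A1 applies: 9 + 3 = 12.
A2 applies: 12 + 2 = 14.
A3 applies: 14 − 3 = 11.
A4 applies: 11 + 3 = 14.
A6 does not apply.
A7 applies (level before this adjustment is 14 ≥ 4, so +4): 14 + 4 = 18.
A8 applies: 18 + 2 = 20.
Level 20 exceeds the maximum of 16; capped at 16.
Final offense level: 16.
Criminal history: 3 prior points → Category Minimal (0-6).
Level 16 falls in the 16 band.
Grid: Level 16 × Category Minimal = 260-284 weeks.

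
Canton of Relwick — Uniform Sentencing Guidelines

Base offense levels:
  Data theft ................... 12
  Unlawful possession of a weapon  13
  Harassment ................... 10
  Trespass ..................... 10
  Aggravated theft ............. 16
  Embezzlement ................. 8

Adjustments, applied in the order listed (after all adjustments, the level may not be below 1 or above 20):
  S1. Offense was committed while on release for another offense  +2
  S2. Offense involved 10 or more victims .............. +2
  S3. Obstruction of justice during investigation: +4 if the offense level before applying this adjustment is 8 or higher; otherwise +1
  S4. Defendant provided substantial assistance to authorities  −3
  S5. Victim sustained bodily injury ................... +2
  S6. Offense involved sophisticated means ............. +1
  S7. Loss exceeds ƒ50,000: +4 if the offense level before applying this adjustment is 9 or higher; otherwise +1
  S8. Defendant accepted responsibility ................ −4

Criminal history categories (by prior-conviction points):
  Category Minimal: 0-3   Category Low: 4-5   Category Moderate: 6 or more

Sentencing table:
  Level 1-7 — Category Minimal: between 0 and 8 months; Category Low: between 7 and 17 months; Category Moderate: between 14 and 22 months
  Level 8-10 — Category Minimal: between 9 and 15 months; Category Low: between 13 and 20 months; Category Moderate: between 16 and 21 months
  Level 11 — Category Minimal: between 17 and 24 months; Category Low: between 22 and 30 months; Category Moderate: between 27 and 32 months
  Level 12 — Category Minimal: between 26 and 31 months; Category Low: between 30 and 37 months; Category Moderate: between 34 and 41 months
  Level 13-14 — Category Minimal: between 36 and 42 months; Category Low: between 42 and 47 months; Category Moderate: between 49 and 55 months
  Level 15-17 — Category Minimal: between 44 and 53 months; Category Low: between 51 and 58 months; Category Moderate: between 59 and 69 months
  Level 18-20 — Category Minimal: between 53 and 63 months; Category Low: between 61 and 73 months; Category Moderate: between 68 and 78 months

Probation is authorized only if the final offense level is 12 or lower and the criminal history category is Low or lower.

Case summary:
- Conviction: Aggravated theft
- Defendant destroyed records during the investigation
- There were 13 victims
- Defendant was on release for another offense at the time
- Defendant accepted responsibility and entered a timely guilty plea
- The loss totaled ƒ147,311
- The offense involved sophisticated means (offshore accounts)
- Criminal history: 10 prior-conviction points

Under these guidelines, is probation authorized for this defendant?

Base offense level for aggravated theft: 16.
S1 applies: 16 + 2 = 18.
S2 applies: 18 + 2 = 20.
S3 applies (level before this adjustment is 20 ≥ 8, so +4): 20 + 4 = 24.
S5 does not apply.
S6 applies: 24 + 1 = 25.
S7 applies (level before this adjustment is 25 ≥ 9, so +4): 25 + 4 = 29.
S8 applies: 29 − 4 = 25.
Level 25 exceeds the maximum of 20; capped at 20.
Final offense level: 20.
Criminal history: 10 prior points → Category Moderate (6+).
Level 20 falls in the 18-20 band.
Grid: Level 18-20 × Category Moderate = 68-78 months.
Probation check: level 20 > 12 and category Moderate > Low → not eligible.

No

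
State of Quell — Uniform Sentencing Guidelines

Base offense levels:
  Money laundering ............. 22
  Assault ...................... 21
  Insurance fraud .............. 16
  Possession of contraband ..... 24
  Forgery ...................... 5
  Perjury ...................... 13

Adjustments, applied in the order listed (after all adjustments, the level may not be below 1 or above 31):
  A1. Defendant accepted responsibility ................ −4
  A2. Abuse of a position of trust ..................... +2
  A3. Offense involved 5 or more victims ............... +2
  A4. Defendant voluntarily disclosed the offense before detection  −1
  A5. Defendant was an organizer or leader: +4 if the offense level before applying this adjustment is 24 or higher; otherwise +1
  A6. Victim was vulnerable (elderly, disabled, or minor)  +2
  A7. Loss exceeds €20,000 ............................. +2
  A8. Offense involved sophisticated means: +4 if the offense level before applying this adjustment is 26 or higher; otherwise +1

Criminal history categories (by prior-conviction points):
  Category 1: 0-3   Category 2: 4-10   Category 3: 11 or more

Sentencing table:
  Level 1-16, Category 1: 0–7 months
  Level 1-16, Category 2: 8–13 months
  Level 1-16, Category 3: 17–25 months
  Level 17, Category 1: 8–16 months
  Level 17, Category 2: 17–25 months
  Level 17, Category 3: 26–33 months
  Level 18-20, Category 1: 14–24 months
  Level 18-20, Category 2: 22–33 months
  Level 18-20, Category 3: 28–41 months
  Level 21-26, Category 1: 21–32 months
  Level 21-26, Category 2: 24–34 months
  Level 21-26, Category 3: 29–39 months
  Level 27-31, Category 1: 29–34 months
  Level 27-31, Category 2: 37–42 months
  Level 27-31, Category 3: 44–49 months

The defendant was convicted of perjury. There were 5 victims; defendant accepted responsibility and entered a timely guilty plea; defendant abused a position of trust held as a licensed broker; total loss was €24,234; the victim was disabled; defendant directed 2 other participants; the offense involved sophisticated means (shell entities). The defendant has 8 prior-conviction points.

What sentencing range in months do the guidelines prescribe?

Base offense level for perjury: 13.
A1 applies: 13 − 4 = 9.
A2 applies: 9 + 2 = 11.
A3 applies: 11 + 2 = 13.
A4 does not apply.
A5 applies (level before this adjustment is 13 < 24, so +1): 13 + 1 = 14.
A6 applies: 14 + 2 = 16.
A7 applies: 16 + 2 = 18.
A8 applies (level before this adjustment is 18 < 26, so +1): 18 + 1 = 19.
Final offense level: 19.
Criminal history: 8 prior points → Category 2 (4-10).
Level 19 falls in the 18-20 band.
Grid: Level 18-20 × Category 2 = 22-33 months.

22-33 months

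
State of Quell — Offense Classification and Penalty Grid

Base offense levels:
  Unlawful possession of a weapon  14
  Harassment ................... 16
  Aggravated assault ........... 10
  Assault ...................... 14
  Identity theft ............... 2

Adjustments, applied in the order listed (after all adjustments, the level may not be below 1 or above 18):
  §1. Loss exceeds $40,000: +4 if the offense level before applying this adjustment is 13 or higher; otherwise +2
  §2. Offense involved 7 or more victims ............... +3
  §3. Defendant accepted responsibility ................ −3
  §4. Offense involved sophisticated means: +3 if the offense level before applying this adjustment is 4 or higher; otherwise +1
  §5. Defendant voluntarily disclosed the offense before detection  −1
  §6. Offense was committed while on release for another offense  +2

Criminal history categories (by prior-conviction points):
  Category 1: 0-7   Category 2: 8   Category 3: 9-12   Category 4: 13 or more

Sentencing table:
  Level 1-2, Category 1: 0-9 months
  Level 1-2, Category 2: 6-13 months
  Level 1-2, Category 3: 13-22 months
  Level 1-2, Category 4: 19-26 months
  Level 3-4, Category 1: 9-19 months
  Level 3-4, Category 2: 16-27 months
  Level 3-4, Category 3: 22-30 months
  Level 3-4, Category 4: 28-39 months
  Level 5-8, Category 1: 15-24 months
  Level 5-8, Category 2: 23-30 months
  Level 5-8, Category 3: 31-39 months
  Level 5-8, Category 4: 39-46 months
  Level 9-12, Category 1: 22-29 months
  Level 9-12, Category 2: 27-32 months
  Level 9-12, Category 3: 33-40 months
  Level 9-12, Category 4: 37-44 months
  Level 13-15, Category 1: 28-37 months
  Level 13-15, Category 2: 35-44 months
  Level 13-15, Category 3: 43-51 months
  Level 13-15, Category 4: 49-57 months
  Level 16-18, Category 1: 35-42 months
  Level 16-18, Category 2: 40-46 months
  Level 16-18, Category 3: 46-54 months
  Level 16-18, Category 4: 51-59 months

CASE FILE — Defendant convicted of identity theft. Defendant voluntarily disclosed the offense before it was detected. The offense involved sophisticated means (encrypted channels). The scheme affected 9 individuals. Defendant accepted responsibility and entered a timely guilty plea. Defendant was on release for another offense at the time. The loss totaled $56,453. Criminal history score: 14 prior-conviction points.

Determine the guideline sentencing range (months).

39-46 months

Base offense level for identity theft: 2.
§1 applies (level before this adjustment is 2 < 13, so +2): 2 + 2 = 4.
§2 applies: 4 + 3 = 7.
§3 applies: 7 − 3 = 4.
§4 applies (level before this adjustment is 4 ≥ 4, so +3): 4 + 3 = 7.
§5 applies: 7 − 1 = 6.
§6 applies: 6 + 2 = 8.
Final offense level: 8.
Criminal history: 14 prior points → Category 4 (13+).
Level 8 falls in the 5-8 band.
Grid: Level 5-8 × Category 4 = 39-46 months.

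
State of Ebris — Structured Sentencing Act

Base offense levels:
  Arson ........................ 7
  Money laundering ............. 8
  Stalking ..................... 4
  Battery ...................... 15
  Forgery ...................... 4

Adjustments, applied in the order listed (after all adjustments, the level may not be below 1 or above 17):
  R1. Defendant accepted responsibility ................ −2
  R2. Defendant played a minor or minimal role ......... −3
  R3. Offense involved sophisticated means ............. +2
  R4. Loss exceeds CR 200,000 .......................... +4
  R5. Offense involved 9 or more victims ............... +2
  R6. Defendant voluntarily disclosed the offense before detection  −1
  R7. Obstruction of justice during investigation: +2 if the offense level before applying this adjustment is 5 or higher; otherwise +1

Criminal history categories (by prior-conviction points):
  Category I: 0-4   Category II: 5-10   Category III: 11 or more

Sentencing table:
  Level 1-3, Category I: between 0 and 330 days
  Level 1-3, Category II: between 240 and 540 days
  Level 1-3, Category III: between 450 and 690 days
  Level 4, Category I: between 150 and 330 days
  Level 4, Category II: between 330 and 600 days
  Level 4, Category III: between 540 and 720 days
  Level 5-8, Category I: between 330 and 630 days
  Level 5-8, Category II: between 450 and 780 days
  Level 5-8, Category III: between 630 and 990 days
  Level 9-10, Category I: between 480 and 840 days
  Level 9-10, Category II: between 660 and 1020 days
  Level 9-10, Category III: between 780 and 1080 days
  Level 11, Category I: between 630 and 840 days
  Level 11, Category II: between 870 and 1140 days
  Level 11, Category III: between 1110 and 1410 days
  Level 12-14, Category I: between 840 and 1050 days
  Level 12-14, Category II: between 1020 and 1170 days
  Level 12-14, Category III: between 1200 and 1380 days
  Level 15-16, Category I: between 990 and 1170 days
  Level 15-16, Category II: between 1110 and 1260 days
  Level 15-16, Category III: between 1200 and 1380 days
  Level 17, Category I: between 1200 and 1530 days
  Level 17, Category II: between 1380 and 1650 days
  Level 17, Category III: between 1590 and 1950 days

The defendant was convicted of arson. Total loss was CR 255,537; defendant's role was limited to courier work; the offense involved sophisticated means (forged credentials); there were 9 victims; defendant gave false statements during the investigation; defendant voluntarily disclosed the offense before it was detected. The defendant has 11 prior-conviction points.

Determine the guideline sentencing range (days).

1200-1380 days

Base offense level for arson: 7.
R2 applies: 7 − 3 = 4.
R3 applies: 4 + 2 = 6.
R4 applies: 6 + 4 = 10.
R5 applies: 10 + 2 = 12.
R6 applies: 12 − 1 = 11.
R7 applies (level before this adjustment is 11 ≥ 5, so +2): 11 + 2 = 13.
Final offense level: 13.
Criminal history: 11 prior points → Category III (11+).
Level 13 falls in the 12-14 band.
Grid: Level 12-14 × Category III = 1200-1380 days.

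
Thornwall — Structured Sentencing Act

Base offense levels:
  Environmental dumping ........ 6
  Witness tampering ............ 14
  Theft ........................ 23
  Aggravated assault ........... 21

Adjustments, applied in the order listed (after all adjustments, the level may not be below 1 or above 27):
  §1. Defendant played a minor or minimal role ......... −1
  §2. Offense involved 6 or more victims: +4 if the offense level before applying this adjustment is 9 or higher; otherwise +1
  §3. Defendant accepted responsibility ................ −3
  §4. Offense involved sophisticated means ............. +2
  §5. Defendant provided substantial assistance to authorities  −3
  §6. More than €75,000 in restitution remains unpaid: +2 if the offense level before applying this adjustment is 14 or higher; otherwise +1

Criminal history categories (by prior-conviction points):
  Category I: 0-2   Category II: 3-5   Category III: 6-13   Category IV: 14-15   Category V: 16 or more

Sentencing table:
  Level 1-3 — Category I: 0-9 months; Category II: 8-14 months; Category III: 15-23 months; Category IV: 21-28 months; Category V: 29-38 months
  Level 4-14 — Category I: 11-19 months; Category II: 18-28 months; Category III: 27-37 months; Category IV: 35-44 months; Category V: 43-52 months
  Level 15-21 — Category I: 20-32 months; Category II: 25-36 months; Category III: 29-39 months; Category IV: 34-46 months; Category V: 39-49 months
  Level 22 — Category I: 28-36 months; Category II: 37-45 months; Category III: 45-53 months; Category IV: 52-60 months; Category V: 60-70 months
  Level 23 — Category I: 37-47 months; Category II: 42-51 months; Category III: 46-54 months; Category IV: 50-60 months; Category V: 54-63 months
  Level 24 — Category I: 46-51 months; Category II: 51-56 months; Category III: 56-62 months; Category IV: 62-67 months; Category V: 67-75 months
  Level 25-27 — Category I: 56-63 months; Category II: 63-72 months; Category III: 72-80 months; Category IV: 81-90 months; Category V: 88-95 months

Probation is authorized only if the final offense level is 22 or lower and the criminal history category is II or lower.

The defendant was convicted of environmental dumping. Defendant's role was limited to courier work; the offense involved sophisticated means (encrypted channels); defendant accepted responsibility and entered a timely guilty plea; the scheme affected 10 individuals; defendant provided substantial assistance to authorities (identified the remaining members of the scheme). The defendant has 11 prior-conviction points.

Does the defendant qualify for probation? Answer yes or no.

No

Base offense level for environmental dumping: 6.
§1 applies: 6 − 1 = 5.
§2 applies (level before this adjustment is 5 < 9, so +1): 5 + 1 = 6.
§3 applies: 6 − 3 = 3.
§4 applies: 3 + 2 = 5.
§5 applies: 5 − 3 = 2.
Final offense level: 2.
Criminal history: 11 prior points → Category III (6-13).
Level 2 falls in the 1-3 band.
Grid: Level 1-3 × Category III = 15-23 months.
Probation check: level 2 ≤ 22 and category III > II → not eligible.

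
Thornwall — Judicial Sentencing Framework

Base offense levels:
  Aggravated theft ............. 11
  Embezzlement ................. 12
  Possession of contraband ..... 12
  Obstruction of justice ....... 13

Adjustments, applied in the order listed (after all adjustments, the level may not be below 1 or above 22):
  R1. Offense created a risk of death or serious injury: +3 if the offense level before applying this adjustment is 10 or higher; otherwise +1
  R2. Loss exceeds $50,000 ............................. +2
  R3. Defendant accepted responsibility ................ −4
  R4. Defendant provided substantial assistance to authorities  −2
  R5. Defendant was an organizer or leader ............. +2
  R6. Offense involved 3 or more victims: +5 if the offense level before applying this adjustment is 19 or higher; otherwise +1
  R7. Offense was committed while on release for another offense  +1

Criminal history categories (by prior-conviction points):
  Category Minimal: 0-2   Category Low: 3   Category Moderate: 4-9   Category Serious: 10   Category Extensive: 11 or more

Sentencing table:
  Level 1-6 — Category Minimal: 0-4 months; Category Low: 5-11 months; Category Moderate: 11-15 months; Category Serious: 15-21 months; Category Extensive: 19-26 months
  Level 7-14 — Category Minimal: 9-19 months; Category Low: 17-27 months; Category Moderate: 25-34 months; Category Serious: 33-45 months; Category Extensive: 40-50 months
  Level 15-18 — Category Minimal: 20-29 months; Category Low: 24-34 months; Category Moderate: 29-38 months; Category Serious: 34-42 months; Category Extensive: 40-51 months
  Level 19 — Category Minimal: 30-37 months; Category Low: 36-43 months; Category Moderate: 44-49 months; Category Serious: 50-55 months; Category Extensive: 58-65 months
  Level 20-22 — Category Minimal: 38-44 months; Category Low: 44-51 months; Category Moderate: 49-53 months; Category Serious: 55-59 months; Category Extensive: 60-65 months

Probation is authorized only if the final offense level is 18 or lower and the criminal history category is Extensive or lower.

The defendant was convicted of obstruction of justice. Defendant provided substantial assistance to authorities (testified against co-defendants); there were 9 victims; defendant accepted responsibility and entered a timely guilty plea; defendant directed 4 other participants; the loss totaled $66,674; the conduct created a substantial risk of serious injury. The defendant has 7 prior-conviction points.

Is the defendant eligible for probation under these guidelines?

Yes

Base offense level for obstruction of justice: 13.
R1 applies (level before this adjustment is 13 ≥ 10, so +3): 13 + 3 = 16.
R2 applies: 16 + 2 = 18.
R3 applies: 18 − 4 = 14.
R4 applies: 14 − 2 = 12.
R5 applies: 12 + 2 = 14.
R6 applies (level before this adjustment is 14 < 19, so +1): 14 + 1 = 15.
R7 does not apply.
Final offense level: 15.
Criminal history: 7 prior points → Category Moderate (4-9).
Level 15 falls in the 15-18 band.
Grid: Level 15-18 × Category Moderate = 29-38 months.
Probation check: level 15 ≤ 18 and category Moderate ≤ Extensive → eligible.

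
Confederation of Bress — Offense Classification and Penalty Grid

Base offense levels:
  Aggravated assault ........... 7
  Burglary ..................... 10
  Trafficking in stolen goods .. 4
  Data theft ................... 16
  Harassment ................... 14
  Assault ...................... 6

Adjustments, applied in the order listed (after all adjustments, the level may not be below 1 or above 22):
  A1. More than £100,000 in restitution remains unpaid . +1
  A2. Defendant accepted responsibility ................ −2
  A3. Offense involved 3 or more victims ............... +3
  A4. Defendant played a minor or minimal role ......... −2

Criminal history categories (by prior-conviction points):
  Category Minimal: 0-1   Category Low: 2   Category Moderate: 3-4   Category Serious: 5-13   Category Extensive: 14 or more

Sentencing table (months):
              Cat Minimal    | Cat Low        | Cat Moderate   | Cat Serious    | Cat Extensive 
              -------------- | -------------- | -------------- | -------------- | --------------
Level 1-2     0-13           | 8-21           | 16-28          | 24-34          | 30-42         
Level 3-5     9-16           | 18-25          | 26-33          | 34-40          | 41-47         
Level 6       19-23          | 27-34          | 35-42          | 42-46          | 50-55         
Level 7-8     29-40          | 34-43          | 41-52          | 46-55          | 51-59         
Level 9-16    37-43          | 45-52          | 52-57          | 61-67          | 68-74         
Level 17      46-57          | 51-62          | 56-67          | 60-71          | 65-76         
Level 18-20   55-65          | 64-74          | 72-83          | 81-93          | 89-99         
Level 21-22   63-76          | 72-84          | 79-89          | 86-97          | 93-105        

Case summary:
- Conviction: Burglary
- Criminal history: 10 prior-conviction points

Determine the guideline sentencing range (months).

Base offense level for burglary: 10.
Final offense level: 10.
Criminal history: 10 prior points → Category Serious (5-13).
Level 10 falls in the 9-16 band.
Grid: Level 9-16 × Category Serious = 61-67 months.

61-67 months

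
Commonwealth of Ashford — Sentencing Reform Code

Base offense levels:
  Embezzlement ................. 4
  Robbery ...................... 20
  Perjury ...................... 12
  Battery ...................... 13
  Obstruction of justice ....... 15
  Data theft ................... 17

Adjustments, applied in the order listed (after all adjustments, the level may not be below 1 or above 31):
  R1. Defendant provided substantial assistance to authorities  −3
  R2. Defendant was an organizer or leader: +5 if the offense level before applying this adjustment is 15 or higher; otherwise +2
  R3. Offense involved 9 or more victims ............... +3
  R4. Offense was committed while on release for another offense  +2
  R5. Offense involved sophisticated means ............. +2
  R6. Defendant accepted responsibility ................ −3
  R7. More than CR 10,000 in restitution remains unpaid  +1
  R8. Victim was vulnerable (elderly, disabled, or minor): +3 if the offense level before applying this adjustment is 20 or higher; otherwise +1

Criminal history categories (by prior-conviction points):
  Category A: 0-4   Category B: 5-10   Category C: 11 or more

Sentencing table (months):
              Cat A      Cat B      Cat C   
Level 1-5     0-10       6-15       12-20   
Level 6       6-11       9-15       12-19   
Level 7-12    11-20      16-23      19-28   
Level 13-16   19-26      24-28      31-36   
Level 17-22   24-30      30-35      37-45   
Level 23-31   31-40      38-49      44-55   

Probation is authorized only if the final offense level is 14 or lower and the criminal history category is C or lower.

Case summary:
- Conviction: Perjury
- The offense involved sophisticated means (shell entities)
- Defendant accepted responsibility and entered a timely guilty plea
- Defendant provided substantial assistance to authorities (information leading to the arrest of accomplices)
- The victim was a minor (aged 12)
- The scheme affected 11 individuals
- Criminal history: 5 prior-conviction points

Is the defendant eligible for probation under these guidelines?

Base offense level for perjury: 12.
R1 applies: 12 − 3 = 9.
R2 does not apply.
R3 applies: 9 + 3 = 12.
R5 applies: 12 + 2 = 14.
R6 applies: 14 − 3 = 11.
R7 does not apply.
R8 applies (level before this adjustment is 11 < 20, so +1): 11 + 1 = 12.
Final offense level: 12.
Criminal history: 5 prior points → Category B (5-10).
Level 12 falls in the 7-12 band.
Grid: Level 7-12 × Category B = 16-23 months.
Probation check: level 12 ≤ 14 and category B ≤ C → eligible.

Yes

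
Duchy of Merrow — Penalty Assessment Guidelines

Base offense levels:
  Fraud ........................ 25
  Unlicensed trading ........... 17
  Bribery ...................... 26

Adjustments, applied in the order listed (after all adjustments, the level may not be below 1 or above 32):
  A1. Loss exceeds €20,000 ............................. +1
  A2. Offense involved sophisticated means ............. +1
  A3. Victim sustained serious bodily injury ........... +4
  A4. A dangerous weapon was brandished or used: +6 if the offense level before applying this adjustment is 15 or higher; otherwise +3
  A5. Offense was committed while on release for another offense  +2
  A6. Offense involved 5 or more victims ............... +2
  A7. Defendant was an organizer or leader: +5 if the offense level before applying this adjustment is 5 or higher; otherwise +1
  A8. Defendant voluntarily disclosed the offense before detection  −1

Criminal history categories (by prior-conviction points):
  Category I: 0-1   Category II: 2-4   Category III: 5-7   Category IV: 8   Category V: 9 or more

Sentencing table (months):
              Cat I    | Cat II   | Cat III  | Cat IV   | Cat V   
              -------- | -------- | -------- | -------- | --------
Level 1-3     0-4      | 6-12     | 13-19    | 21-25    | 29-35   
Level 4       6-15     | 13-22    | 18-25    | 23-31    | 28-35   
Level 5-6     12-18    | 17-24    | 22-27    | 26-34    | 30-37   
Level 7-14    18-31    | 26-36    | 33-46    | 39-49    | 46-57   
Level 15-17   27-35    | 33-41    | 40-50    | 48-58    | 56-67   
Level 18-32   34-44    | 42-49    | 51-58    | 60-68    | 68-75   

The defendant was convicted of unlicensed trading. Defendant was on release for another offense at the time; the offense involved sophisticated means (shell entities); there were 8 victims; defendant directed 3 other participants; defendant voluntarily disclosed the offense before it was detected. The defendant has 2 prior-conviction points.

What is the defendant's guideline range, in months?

42-49 months

Base offense level for unlicensed trading: 17.
A1 does not apply.
A2 applies: 17 + 1 = 18.
A4 does not apply.
A5 applies: 18 + 2 = 20.
A6 applies: 20 + 2 = 22.
A7 applies (level before this adjustment is 22 ≥ 5, so +5): 22 + 5 = 27.
A8 applies: 27 − 1 = 26.
Final offense level: 26.
Criminal history: 2 prior points → Category II (2-4).
Level 26 falls in the 18-32 band.
Grid: Level 18-32 × Category II = 42-49 months.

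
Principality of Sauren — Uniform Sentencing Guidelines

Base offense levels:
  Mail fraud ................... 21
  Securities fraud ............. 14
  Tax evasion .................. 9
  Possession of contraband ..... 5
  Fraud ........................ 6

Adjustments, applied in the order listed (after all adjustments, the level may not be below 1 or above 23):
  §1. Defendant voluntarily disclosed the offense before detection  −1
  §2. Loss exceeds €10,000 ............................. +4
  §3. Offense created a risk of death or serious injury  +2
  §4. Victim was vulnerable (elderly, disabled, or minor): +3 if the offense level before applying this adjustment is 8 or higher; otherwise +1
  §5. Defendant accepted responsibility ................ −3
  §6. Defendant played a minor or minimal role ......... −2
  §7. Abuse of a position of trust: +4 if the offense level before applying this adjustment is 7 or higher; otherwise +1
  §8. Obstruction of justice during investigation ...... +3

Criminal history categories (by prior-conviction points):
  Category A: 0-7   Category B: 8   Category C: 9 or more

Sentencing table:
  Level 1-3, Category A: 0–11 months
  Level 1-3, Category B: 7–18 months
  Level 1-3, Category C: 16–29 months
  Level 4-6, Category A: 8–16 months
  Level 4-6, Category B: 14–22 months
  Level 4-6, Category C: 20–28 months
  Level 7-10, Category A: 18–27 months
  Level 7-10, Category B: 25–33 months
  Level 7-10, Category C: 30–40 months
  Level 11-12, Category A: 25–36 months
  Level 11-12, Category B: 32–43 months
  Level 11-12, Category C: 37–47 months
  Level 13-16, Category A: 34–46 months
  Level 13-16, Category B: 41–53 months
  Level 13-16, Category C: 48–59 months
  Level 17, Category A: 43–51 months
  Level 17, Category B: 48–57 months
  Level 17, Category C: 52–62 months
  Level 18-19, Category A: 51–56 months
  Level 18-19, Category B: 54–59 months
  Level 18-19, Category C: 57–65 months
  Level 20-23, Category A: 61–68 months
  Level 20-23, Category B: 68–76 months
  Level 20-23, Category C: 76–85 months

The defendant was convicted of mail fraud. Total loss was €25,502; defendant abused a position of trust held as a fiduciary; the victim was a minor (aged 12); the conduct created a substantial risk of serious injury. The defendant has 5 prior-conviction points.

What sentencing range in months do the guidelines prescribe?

61-68 months

Base offense level for mail fraud: 21.
§1 does not apply.
§2 applies: 21 + 4 = 25.
§3 applies: 25 + 2 = 27.
§4 applies (level before this adjustment is 27 ≥ 8, so +3): 27 + 3 = 30.
§5 does not apply.
§6 does not apply.
§7 applies (level before this adjustment is 30 ≥ 7, so +4): 30 + 4 = 34.
§8 does not apply.
Level 34 exceeds the maximum of 23; capped at 23.
Final offense level: 23.
Criminal history: 5 prior points → Category A (0-7).
Level 23 falls in the 20-23 band.
Grid: Level 20-23 × Category A = 61-68 months.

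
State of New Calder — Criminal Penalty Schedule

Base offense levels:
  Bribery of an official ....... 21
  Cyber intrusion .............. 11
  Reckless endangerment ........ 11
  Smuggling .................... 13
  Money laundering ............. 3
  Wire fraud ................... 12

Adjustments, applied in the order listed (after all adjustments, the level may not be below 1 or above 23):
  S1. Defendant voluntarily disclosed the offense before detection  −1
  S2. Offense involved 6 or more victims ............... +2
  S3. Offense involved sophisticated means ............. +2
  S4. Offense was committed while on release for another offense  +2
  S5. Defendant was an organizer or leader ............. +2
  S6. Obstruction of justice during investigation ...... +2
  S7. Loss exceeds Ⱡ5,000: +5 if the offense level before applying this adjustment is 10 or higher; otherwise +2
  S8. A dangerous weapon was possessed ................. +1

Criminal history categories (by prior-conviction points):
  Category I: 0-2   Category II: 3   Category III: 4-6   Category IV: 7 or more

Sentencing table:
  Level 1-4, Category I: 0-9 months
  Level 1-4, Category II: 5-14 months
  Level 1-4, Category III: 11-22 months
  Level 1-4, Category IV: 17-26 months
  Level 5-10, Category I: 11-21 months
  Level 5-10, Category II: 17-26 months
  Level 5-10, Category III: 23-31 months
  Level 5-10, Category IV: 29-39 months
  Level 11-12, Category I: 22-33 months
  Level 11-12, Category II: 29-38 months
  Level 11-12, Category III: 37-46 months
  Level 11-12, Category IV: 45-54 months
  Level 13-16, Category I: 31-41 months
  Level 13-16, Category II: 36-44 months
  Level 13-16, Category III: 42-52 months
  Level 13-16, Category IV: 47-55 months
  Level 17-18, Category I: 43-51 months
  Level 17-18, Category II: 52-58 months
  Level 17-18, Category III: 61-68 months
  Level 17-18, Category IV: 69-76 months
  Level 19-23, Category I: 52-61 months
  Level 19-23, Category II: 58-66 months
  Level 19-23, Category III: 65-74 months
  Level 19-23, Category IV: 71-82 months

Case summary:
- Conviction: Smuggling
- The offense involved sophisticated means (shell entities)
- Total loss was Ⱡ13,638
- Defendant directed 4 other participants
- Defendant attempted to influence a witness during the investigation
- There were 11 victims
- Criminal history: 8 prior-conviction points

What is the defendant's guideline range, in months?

Base offense level for smuggling: 13.
S1 does not apply.
S2 applies: 13 + 2 = 15.
S3 applies: 15 + 2 = 17.
S5 applies: 17 + 2 = 19.
S6 applies: 19 + 2 = 21.
S7 applies (level before this adjustment is 21 ≥ 10, so +5): 21 + 5 = 26.
Level 26 exceeds the maximum of 23; capped at 23.
Final offense level: 23.
Criminal history: 8 prior points → Category IV (7+).
Level 23 falls in the 19-23 band.
Grid: Level 19-23 × Category IV = 71-82 months.

71-82 months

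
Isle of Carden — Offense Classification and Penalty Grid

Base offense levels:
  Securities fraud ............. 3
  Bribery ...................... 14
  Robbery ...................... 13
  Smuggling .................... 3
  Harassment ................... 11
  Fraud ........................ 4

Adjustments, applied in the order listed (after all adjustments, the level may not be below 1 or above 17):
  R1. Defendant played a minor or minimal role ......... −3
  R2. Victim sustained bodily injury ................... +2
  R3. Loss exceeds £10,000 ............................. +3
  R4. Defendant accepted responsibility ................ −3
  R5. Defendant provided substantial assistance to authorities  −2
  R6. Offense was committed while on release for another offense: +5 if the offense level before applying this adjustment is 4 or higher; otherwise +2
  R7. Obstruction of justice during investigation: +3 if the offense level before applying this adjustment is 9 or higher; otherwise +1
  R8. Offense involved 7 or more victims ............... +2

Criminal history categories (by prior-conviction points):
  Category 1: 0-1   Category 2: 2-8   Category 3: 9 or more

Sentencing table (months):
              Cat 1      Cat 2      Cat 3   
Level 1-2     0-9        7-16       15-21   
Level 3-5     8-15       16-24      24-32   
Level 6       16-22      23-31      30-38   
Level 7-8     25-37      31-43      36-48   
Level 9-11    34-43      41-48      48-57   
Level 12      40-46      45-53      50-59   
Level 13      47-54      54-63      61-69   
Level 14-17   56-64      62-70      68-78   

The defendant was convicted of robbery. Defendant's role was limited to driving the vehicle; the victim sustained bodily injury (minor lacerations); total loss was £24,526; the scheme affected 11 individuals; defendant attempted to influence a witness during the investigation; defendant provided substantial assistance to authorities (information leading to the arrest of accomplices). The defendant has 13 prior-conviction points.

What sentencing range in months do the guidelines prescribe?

Base offense level for robbery: 13.
R1 applies: 13 − 3 = 10.
R2 applies: 10 + 2 = 12.
R3 applies: 12 + 3 = 15.
R5 applies: 15 − 2 = 13.
R7 applies (level before this adjustment is 13 ≥ 9, so +3): 13 + 3 = 16.
R8 applies: 16 + 2 = 18.
Level 18 exceeds the maximum of 17; capped at 17.
Final offense level: 17.
Criminal history: 13 prior points → Category 3 (9+).
Level 17 falls in the 14-17 band.
Grid: Level 14-17 × Category 3 = 68-78 months.

68-78 months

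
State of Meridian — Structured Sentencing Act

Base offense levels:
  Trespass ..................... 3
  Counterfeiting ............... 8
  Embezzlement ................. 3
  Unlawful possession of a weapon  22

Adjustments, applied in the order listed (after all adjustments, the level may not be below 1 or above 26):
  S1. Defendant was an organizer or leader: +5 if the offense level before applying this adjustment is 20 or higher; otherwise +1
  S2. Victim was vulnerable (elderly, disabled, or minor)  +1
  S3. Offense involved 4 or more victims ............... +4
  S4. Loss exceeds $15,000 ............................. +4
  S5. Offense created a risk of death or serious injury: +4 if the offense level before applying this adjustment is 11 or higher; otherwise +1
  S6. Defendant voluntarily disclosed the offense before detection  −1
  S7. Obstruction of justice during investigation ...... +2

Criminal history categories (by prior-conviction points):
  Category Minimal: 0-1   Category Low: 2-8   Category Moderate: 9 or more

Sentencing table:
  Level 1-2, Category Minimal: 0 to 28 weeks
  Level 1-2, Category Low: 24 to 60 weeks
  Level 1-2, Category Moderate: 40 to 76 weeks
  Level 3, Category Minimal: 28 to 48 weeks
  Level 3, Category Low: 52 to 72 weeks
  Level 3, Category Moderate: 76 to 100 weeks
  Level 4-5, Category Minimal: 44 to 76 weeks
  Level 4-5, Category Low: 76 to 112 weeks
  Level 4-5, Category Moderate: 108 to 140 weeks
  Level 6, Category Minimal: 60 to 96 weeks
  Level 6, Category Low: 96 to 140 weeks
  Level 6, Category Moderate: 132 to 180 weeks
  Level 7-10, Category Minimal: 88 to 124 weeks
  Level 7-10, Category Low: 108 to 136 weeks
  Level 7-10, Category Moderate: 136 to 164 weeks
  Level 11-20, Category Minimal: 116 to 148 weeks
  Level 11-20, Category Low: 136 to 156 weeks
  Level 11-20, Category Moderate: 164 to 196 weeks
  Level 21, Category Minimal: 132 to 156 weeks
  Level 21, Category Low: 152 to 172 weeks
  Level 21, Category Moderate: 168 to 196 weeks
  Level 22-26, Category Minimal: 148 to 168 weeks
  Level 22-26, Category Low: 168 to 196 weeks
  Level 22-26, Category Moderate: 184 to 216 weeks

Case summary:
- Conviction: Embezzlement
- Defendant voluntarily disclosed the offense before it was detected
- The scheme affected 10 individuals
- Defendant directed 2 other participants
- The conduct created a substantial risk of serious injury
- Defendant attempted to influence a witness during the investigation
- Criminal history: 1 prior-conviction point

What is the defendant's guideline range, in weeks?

Base offense level for embezzlement: 3.
S1 applies (level before this adjustment is 3 < 20, so +1): 3 + 1 = 4.
S2 does not apply.
S3 applies: 4 + 4 = 8.
S5 applies (level before this adjustment is 8 < 11, so +1): 8 + 1 = 9.
S6 applies: 9 − 1 = 8.
S7 applies: 8 + 2 = 10.
Final offense level: 10.
Criminal history: 1 prior point → Category Minimal (0-1).
Level 10 falls in the 7-10 band.
Grid: Level 7-10 × Category Minimal = 88-124 weeks.

88-124 weeks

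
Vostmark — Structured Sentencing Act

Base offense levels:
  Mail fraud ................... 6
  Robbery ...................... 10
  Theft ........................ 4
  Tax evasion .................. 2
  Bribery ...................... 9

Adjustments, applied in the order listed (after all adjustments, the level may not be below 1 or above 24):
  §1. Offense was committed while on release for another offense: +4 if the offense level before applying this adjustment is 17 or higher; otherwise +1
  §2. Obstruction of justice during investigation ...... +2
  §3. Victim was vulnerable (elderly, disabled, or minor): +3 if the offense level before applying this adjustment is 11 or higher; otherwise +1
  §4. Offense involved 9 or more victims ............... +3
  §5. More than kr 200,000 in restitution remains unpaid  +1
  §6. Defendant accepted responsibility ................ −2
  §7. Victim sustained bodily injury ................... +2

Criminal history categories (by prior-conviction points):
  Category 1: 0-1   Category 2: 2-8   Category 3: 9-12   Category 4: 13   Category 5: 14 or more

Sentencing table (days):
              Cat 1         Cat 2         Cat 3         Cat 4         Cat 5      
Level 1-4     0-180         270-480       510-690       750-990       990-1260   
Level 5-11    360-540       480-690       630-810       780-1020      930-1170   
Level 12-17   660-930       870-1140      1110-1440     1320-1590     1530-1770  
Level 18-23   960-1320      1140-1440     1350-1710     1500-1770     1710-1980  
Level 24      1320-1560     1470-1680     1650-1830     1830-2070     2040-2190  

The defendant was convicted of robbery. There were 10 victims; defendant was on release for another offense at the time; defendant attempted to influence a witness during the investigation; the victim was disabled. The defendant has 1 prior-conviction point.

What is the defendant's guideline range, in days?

960-1320 days

Base offense level for robbery: 10.
§1 applies (level before this adjustment is 10 < 17, so +1): 10 + 1 = 11.
§2 applies: 11 + 2 = 13.
§3 applies (level before this adjustment is 13 ≥ 11, so +3): 13 + 3 = 16.
§4 applies: 16 + 3 = 19.
§7 does not apply.
Final offense level: 19.
Criminal history: 1 prior point → Category 1 (0-1).
Level 19 falls in the 18-23 band.
Grid: Level 18-23 × Category 1 = 960-1320 days.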